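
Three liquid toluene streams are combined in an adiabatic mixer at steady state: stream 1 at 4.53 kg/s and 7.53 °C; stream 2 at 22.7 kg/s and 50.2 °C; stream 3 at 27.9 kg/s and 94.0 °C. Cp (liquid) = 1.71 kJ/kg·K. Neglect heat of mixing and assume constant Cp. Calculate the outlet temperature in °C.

T_out = 68.9 °C

No heat crosses the boundary, so H_out = H_in.
Σ ṁᵢCp,ᵢTᵢ = 4.53×1.71×7.53 + 22.7×1.71×50.2 + 27.9×1.71×94.0 = 6491.6
Σ ṁᵢCp,ᵢ = 4.53×1.71 + 22.7×1.71 + 27.9×1.71 = 94.272
T_out = 6491.6 / 94.272 = 68.86 °C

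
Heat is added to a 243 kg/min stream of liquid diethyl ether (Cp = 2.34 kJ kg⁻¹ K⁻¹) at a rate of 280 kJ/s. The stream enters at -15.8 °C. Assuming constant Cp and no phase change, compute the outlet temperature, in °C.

Q = 280 kJ/s = 16800 kJ/min
ΔT = Q/(ṁ·Cp) = 16800/(243×2.34) = 29.545 K
T_out = -15.8 + 29.545 = 13.745 °C

T_out = 13.7 °C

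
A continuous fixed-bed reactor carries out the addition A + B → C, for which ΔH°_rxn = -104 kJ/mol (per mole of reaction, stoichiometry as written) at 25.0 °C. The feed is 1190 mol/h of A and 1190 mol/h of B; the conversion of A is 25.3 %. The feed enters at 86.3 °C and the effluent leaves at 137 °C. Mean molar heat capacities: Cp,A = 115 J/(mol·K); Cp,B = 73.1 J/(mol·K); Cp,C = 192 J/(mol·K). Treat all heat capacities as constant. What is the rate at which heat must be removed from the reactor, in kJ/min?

Extent of reaction ξ = 0.253 × 1190 = 301.07 mol/h
Reaction term: ξ·ΔH°_rxn = 301.07 × -104 = -31311 kJ/h
Sensible, feed 86.3→25 °C: -13721 kJ/h
Outlet flows (mol/h): A 888.93, B 888.93, C 301.07
Sensible, products 25→137 °C: 25201 kJ/h
Q = ΔH = -19831 kJ/h = -5.5086 kW
Heat removed = 330.52 kJ/min

Q_out = 331 kJ/min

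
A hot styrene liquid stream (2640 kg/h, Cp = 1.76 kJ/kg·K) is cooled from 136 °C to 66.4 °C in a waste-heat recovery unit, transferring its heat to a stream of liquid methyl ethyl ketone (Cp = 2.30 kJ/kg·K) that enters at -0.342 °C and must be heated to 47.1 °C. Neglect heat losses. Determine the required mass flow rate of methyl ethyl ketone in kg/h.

Heat released by hot stream: Q = 2640 × 1.76 × (136 − 66.4) = 323390 kJ/h
Energy balance on cold side (adiabatic exchanger): Q = ṁ_c·Cp_c·(T_c,out − T_c,in)
ṁ_c = 323390 / [2.30 × (47.1 − -0.342)] = 2963.7 kg/h

ṁ_c = 2960 kg/h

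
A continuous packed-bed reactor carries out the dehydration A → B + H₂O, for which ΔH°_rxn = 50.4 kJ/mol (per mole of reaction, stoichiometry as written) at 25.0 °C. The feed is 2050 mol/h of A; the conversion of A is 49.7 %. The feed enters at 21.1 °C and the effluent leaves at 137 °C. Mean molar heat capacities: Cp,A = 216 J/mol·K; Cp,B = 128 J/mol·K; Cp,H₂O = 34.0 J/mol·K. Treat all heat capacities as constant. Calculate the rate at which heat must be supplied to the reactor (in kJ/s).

Extent of reaction ξ = 0.497 × 2050 = 1018.9 mol/h
Reaction term: ξ·ΔH°_rxn = 1018.9 × 50.4 = 51350 kJ/h
Sensible, feed 21.1→25 °C: 1726.9 kJ/h
Outlet flows (mol/h): A 1031.2, B 1018.9, H₂O 1018.9
Sensible, products 25→137 °C: 43432 kJ/h
Q = ΔH = 96509 kJ/h = 26.808 kW
Heat supplied = 26.808 kJ/s

Q_in = 26.8 kJ/s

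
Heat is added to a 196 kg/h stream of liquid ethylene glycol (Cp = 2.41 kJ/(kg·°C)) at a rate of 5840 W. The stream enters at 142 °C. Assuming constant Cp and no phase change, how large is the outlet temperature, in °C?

T_out = 187 °C

Q = 5840 W = 21024 kJ/h
ΔT = Q/(ṁ·Cp) = 21024/(196×2.41) = 44.508 K
T_out = 142 + 44.508 = 186.51 °C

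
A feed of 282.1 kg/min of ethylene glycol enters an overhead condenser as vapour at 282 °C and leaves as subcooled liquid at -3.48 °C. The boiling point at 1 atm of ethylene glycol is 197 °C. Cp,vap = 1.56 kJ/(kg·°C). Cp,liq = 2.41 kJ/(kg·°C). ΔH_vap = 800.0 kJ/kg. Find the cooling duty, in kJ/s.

Q_c = 6660 kJ/s

vapour 282→197 °C: -132.6 kJ/kg
condensation at 197 °C: -800 kJ/kg
liquid 197→-3.48 °C: -483.16 kJ/kg
Δh = -132.6 + -800 + -483.16 = -1415.8 kJ/kg
Q = ṁ·Δh = 282.1 kg/min × -1415.8 kJ/kg = -399380 kJ/min
|Q| = 6656.4 kW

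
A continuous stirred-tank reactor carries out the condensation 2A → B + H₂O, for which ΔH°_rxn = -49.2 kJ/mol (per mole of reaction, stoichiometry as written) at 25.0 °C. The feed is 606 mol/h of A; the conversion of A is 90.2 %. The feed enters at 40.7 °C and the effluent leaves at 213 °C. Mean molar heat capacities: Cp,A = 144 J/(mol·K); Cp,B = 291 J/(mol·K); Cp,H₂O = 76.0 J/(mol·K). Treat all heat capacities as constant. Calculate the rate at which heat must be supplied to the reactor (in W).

Extent of reaction ξ = 0.902 × 606 / 2 = 273.31 mol/h
Reaction term: ξ·ΔH°_rxn = 273.31 × -49.2 = -13447 kJ/h
Sensible, feed 40.7→25 °C: -1370 kJ/h
Outlet flows (mol/h): A 59.388, B 273.31, H₂O 273.31
Sensible, products 25→213 °C: 20465 kJ/h
Q = ΔH = 5648.1 kJ/h = 1.5689 kW
Heat supplied = 1568.9 W

Q_in = 1570 W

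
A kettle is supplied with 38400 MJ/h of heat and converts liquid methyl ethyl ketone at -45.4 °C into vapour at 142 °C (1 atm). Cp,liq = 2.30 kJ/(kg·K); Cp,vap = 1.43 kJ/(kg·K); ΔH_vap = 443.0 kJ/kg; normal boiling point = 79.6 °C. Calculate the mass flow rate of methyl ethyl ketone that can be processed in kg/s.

Δh = 2.30×(79.6−-45.4) + 443.0 + 1.43×(142−79.6) = 819.73 kJ/kg
Q = 38400 MJ/h = 10667 kJ/s = 10667 kJ/s
ṁ = Q/Δh = 10667 / 819.73 = 13.012 kg/s

ṁ = 13.0 kg/s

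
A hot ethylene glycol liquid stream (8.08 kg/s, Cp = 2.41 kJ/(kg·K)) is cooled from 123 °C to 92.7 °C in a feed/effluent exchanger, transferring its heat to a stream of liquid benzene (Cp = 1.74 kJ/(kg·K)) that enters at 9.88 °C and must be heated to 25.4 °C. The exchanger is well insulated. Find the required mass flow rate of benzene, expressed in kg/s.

Heat released by hot stream: Q = 8.08 × 2.41 × (123 − 92.7) = 590.03 kJ/s
Energy balance on cold side (adiabatic exchanger): Q = ṁ_c·Cp_c·(T_c,out − T_c,in)
ṁ_c = 590.03 / [1.74 × (25.4 − 9.88)] = 21.849 kg/s

ṁ_c = 21.8 kg/s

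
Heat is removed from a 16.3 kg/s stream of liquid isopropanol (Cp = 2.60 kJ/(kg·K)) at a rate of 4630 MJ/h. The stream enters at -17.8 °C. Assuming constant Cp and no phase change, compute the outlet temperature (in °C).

T_out = -48.1 °C

Q = 4630 MJ/h = 1286.1 kJ/s
ΔT = Q/(ṁ·Cp) = 1286.1/(16.3×2.60) = 30.347 K
T_out = -17.8 − 30.347 = -48.147 °C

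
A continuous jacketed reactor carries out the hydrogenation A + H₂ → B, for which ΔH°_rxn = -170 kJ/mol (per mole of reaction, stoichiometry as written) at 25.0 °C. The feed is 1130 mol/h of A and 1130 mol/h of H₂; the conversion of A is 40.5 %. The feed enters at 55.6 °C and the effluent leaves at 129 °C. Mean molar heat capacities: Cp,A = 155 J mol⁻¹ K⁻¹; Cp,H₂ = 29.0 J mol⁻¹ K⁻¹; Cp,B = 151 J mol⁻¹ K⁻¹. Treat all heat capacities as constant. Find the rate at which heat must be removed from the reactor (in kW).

Q_out = 17.8 kW

Extent of reaction ξ = 0.405 × 1130 = 457.65 mol/h
Reaction term: ξ·ΔH°_rxn = 457.65 × -170 = -77800 kJ/h
Sensible, feed 55.6→25 °C: -6362.4 kJ/h
Outlet flows (mol/h): A 672.35, H₂ 672.35, B 457.65
Sensible, products 25→129 °C: 20053 kJ/h
Q = ΔH = -64110 kJ/h = -17.808 kW
Heat removed = 17.808 kW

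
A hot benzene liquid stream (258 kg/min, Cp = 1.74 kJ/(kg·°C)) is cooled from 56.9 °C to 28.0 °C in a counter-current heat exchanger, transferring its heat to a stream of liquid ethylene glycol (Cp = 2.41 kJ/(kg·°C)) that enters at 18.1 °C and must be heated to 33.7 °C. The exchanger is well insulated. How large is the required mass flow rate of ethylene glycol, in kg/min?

Heat released by hot stream: Q = 258 × 1.74 × (56.9 − 28.0) = 12974 kJ/min
Energy balance on cold side (adiabatic exchanger): Q = ṁ_c·Cp_c·(T_c,out − T_c,in)
ṁ_c = 12974 / [2.41 × (33.7 − 18.1)] = 345.08 kg/min

ṁ_c = 345 kg/min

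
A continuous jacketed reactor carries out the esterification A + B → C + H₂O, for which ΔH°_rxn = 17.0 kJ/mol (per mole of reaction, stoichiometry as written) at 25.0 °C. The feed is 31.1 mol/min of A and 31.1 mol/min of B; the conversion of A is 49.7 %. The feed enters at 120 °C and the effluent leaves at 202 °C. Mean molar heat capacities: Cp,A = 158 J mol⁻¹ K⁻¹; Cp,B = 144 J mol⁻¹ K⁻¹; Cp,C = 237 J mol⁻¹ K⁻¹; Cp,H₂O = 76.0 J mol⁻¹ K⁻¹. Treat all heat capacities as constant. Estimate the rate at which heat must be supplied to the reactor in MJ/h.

Extent of reaction ξ = 0.497 × 31.1 = 15.457 mol/min
Reaction term: ξ·ΔH°_rxn = 15.457 × 17.0 = 262.76 kJ/min
Sensible, feed 120→25 °C: -892.26 kJ/min
Outlet flows (mol/min): A 15.643, B 15.643, C 15.457, H₂O 15.457
Sensible, products 25→202 °C: 1692.5 kJ/min
Q = ΔH = 1063 kJ/min = 17.717 kW
Heat supplied = 63.781 MJ/h

Q_in = 63.8 MJ/h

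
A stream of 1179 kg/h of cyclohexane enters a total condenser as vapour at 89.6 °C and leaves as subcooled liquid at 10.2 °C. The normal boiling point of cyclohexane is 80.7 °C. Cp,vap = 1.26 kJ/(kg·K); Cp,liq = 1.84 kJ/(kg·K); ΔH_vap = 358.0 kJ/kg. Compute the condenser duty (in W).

vapour 89.6→80.7 °C: -11.214 kJ/kg
condensation at 80.7 °C: -358 kJ/kg
liquid 80.7→10.2 °C: -129.72 kJ/kg
Δh = -11.214 + -358 + -129.72 = -498.93 kJ/kg
Q = ṁ·Δh = 1179 kg/h × -498.93 kJ/kg = -588240 kJ/h
|Q| = 163.4 kW = 163400 W

Q_c = 163000 W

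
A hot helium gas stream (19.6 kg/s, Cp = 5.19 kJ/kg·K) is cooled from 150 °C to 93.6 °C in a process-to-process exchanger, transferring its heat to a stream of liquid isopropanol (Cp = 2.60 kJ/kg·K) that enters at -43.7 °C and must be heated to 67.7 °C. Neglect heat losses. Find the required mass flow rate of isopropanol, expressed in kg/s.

ṁ_c = 19.8 kg/s

Heat released by hot stream: Q = 19.6 × 5.19 × (150 − 93.6) = 5737.2 kJ/s
Energy balance on cold side (adiabatic exchanger): Q = ṁ_c·Cp_c·(T_c,out − T_c,in)
ṁ_c = 5737.2 / [2.60 × (67.7 − -43.7)] = 19.808 kg/s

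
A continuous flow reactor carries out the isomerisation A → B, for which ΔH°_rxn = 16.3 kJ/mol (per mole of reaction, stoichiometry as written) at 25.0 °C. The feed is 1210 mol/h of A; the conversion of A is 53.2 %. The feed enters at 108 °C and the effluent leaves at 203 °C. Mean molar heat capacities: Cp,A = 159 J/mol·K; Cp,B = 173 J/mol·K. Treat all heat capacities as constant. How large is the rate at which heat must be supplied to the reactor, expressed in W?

Q_in = 8440 W

Extent of reaction ξ = 0.532 × 1210 = 643.72 mol/h
Reaction term: ξ·ΔH°_rxn = 643.72 × 16.3 = 10493 kJ/h
Sensible, feed 108→25 °C: -15968 kJ/h
Outlet flows (mol/h): A 566.28, B 643.72
Sensible, products 25→203 °C: 35850 kJ/h
Q = ΔH = 30374 kJ/h = 8.4372 kW
Heat supplied = 8437.2 W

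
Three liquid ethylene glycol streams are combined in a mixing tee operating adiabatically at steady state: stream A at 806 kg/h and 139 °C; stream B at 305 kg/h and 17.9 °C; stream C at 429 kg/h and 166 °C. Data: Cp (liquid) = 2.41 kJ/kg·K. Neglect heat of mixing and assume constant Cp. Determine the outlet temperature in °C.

T_out = 123 °C

No heat crosses the boundary, so H_out = H_in.
T_out = Σ ṁᵢCp,ᵢTᵢ / Σ ṁᵢCp,ᵢ
      = 454790 / 3711.4 = 122.54 °C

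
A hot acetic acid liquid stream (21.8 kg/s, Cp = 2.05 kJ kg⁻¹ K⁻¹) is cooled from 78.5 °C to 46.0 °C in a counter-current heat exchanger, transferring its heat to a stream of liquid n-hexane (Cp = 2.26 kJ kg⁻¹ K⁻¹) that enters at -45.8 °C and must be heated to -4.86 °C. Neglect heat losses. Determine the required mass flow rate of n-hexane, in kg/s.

ṁ_c = 15.7 kg/s

Heat released by hot stream: Q = 21.8 × 2.05 × (78.5 − 46.0) = 1452.4 kJ/s
Energy balance on cold side (adiabatic exchanger): Q = ṁ_c·Cp_c·(T_c,out − T_c,in)
ṁ_c = 1452.4 / [2.26 × (-4.86 − -45.8)] = 15.698 kg/s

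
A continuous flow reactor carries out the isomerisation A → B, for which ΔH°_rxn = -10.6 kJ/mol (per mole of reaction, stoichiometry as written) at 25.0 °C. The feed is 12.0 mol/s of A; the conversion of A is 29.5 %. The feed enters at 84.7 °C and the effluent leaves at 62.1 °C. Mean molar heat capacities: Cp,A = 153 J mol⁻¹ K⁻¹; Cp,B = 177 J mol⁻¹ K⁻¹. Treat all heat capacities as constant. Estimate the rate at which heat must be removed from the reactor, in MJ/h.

Q_out = 273 MJ/h

Extent of reaction ξ = 0.295 × 12.0 = 3.54 mol/s
Reaction term: ξ·ΔH°_rxn = 3.54 × -10.6 = -37.524 kJ/s
Sensible, feed 84.7→25 °C: -109.61 kJ/s
Outlet flows (mol/s): A 8.46, B 3.54
Sensible, products 25→62.1 °C: 71.268 kJ/s
Q = ΔH = -75.866 kJ/s = -75.866 kW
Heat removed = 273.12 MJ/h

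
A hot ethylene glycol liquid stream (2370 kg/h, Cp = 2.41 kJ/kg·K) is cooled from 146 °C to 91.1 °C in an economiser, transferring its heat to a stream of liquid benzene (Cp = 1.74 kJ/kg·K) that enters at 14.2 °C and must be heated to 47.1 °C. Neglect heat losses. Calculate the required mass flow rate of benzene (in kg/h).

ṁ_c = 5480 kg/h

Heat released by hot stream: Q = 2370 × 2.41 × (146 − 91.1) = 313570 kJ/h
Energy balance on cold side (adiabatic exchanger): Q = ṁ_c·Cp_c·(T_c,out − T_c,in)
ṁ_c = 313570 / [1.74 × (47.1 − 14.2)] = 5477.6 kg/h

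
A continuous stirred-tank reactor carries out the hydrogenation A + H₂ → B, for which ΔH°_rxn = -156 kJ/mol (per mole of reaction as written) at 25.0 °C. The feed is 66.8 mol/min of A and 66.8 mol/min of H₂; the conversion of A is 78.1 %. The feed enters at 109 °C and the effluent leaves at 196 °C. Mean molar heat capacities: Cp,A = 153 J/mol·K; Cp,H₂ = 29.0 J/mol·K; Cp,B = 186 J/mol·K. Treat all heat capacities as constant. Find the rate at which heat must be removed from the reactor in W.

Extent of reaction ξ = 0.781 × 66.8 = 52.171 mol/min
Reaction term: ξ·ΔH°_rxn = 52.171 × -156 = -8138.6 kJ/min
Sensible, feed 109→25 °C: -1021.2 kJ/min
Outlet flows (mol/min): A 14.629, H₂ 14.629, B 52.171
Sensible, products 25→196 °C: 2114.6 kJ/min
Q = ΔH = -7045.2 kJ/min = -117.42 kW
Heat removed = 117420 W

Q_out = 117000 W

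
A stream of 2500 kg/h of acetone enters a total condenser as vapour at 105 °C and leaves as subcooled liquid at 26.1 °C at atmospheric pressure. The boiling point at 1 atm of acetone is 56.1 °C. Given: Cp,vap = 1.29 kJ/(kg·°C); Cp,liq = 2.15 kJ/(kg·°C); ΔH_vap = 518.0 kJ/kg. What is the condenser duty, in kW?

Q_c = 448 kW

vapour 105→56.1 °C: -63.081 kJ/kg
condensation at 56.1 °C: -518 kJ/kg
liquid 56.1→26.1 °C: -64.5 kJ/kg
Δh = -63.081 + -518 + -64.5 = -645.58 kJ/kg
Q = ṁ·Δh = 2500 kg/h × -645.58 kJ/kg = -1.614e+06 kJ/h
|Q| = 448.32 kW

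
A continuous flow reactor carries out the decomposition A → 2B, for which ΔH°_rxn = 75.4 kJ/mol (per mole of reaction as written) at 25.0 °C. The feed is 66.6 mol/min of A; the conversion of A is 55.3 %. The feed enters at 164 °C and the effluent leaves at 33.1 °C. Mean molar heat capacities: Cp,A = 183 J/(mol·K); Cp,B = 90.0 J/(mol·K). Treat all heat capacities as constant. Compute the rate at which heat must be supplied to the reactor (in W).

Extent of reaction ξ = 0.553 × 66.6 = 36.83 mol/min
Reaction term: ξ·ΔH°_rxn = 36.83 × 75.4 = 2777 kJ/min
Sensible, feed 164→25 °C: -1694.1 kJ/min
Outlet flows (mol/min): A 29.77, B 73.66
Sensible, products 25→33.1 °C: 97.826 kJ/min
Q = ΔH = 1180.7 kJ/min = 19.678 kW
Heat supplied = 19678 W

Q_in = 19700 W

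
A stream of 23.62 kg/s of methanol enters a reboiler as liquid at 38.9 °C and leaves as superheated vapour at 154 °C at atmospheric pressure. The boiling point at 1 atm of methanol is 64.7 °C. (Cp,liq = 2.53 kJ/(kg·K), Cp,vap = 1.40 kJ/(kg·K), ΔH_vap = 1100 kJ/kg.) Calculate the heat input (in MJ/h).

Q = 110000 MJ/h

liquid 38.9→64.7 °C: 65.274 kJ/kg
vaporisation at 64.7 °C: 1100 kJ/kg
vapour 64.7→154 °C: 125.02 kJ/kg
Δh = 65.274 + 1100 + 125.02 = 1290.3 kJ/kg
Q = ṁ·Δh = 23.62 kg/s × 1290.3 kJ/kg = 30477 kJ/s
|Q| = 30477 kW = 109720 MJ/h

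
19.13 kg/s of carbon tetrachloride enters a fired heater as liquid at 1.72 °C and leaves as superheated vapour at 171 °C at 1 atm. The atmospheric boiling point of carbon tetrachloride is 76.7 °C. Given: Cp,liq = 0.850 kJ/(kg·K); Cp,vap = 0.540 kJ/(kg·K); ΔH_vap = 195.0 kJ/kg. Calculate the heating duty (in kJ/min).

Q = 355000 kJ/min

liquid 1.72→76.7 °C: 63.733 kJ/kg
vaporisation at 76.7 °C: 195 kJ/kg
vapour 76.7→171 °C: 50.922 kJ/kg
Δh = 63.733 + 195 + 50.922 = 309.66 kJ/kg
Q = ṁ·Δh = 19.13 kg/s × 309.66 kJ/kg = 5923.7 kJ/s
|Q| = 5923.7 kW = 355420 kJ/min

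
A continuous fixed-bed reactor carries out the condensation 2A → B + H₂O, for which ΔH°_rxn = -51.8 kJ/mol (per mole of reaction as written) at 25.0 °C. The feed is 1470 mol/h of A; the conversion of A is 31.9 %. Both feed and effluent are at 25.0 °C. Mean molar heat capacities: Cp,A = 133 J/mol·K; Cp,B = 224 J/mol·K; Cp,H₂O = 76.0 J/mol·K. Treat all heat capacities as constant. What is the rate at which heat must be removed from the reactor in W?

Extent of reaction ξ = 0.319 × 1470 / 2 = 234.47 mol/h
Reaction term: ξ·ΔH°_rxn = 234.47 × -51.8 = -12145 kJ/h
Q = ΔH = -12145 kJ/h = -3.3737 kW
Heat removed = 3373.7 W

Q_out = 3370 W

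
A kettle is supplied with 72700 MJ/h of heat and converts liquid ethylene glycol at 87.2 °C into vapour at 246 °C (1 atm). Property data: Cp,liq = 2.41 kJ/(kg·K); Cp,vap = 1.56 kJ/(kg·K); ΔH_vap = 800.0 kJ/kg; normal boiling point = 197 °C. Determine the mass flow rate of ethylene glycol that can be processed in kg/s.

Δh = 2.41×(197−87.2) + 800.0 + 1.56×(246−197) = 1141.1 kJ/kg
Q = 72700 MJ/h = 20194 kJ/s = 20194 kJ/s
ṁ = Q/Δh = 20194 / 1141.1 = 17.698 kg/s

ṁ = 17.7 kg/s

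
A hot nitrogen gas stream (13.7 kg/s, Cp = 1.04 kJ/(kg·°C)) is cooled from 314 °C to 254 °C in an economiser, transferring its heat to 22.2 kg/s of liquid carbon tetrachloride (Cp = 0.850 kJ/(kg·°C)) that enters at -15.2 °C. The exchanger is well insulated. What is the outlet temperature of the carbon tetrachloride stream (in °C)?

T_c,out = 30.1 °C

Heat released by hot stream: Q = 13.7 × 1.04 × (314 − 254) = 854.88 kJ/s
Energy balance on cold side (adiabatic exchanger): Q = ṁ_c·Cp_c·(T_c,out − T_c,in)
T_c,out = -15.2 + 854.88/(22.2 × 0.850) = 30.104 °C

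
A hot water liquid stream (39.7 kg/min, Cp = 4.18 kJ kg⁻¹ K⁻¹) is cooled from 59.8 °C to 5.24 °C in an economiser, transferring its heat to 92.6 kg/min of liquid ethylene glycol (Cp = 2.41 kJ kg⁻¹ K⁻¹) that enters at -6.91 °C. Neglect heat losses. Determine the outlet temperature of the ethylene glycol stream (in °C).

Heat released by hot stream: Q = 39.7 × 4.18 × (59.8 − 5.24) = 9054 kJ/min
Energy balance on cold side (adiabatic exchanger): Q = ṁ_c·Cp_c·(T_c,out − T_c,in)
T_c,out = -6.91 + 9054/(92.6 × 2.41) = 33.661 °C

T_c,out = 33.7 °C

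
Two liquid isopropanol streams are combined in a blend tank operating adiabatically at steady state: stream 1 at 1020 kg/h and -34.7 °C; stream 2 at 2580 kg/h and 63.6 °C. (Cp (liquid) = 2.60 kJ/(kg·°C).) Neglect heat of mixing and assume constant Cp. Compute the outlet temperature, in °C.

T_out = 35.7 °C

Adiabatic, steady state ⇒ Σ ṁᵢCp,ᵢ(T_out − Tᵢ) = 0
T_out = Σ ṁᵢCp,ᵢTᵢ / Σ ṁᵢCp,ᵢ
      = 334600 / 9360 = 35.748 °C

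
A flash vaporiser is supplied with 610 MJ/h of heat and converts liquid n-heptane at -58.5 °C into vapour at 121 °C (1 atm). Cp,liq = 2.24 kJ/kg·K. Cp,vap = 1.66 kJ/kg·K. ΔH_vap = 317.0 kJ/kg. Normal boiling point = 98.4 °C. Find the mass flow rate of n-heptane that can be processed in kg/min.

ṁ = 14.4 kg/min

Δh = 2.24×(98.4−-58.5) + 317.0 + 1.66×(121−98.4) = 705.97 kJ/kg
Q = 610 MJ/h = 169.44 kJ/s = 10167 kJ/min
ṁ = Q/Δh = 10167 / 705.97 = 14.401 kg/min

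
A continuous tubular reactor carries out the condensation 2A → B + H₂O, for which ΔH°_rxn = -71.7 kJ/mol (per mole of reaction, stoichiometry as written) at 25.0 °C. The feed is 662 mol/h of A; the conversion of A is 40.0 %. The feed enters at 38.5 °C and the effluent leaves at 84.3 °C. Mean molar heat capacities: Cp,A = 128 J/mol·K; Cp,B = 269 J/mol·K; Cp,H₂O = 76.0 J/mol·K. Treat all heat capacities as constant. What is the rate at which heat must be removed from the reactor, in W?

Extent of reaction ξ = 0.400 × 662 / 2 = 132.4 mol/h
Reaction term: ξ·ΔH°_rxn = 132.4 × -71.7 = -9493.1 kJ/h
Sensible, feed 38.5→25 °C: -1143.9 kJ/h
Outlet flows (mol/h): A 397.2, B 132.4, H₂O 132.4
Sensible, products 25→84.3 °C: 5723.6 kJ/h
Q = ΔH = -4913.4 kJ/h = -1.3648 kW
Heat removed = 1364.8 W

Q_out = 1360 W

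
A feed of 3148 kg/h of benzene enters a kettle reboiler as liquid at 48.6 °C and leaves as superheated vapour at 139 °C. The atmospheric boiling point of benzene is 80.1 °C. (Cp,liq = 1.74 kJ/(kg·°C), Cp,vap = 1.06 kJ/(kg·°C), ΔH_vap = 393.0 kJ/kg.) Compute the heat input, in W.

Q = 446000 W

liquid 48.6→80.1 °C: 54.81 kJ/kg
vaporisation at 80.1 °C: 393 kJ/kg
vapour 80.1→139 °C: 62.434 kJ/kg
Δh = 54.81 + 393 + 62.434 = 510.24 kJ/kg
Q = ṁ·Δh = 3148 kg/h × 510.24 kJ/kg = 1.6062e+06 kJ/h
|Q| = 446.18 kW = 446180 W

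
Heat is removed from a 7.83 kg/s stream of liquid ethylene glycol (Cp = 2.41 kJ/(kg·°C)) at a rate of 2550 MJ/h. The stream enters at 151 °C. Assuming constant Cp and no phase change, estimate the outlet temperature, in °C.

T_out = 113 °C

Q = 2550 MJ/h = 708.33 kJ/s
ΔT = Q/(ṁ·Cp) = 708.33/(7.83×2.41) = 37.537 K
T_out = 151 − 37.537 = 113.46 °C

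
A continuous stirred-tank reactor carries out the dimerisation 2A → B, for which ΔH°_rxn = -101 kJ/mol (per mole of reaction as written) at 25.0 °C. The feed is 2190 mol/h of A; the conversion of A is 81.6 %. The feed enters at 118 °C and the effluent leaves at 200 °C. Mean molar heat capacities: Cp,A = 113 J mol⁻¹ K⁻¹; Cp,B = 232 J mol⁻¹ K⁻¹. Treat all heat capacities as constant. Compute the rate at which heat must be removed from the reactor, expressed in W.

Q_out = 19200 W

Extent of reaction ξ = 0.816 × 2190 / 2 = 893.52 mol/h
Reaction term: ξ·ΔH°_rxn = 893.52 × -101 = -90246 kJ/h
Sensible, feed 118→25 °C: -23015 kJ/h
Outlet flows (mol/h): A 402.96, B 893.52
Sensible, products 25→200 °C: 44245 kJ/h
Q = ΔH = -69015 kJ/h = -19.171 kW
Heat removed = 19171 W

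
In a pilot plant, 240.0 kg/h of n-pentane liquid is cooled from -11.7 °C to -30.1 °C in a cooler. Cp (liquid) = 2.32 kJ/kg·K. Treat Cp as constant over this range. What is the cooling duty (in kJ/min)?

Q_c = 171 kJ/min

Q = ṁ·Cp·ΔT = 240.0 × 2.32 × (-30.1 − -11.7) = -10245 kJ/h
Converting: 10245 / 3600 s = 2.8459 kW
Cooling duty = 170.75 kJ/min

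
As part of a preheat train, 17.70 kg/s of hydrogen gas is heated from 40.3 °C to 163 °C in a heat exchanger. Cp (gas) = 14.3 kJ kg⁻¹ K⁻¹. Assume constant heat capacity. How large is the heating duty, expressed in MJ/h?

Q = ṁ·Cp·ΔT = 17.70 × 14.3 × (163 − 40.3) = 31057 kJ/s
Heating duty = 111800 MJ/h

Q = 112000 MJ/h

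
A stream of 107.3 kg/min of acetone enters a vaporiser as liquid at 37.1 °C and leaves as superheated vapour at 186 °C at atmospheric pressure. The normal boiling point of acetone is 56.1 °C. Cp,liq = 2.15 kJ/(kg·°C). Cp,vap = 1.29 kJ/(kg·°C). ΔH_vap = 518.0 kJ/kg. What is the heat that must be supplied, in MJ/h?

Q = 4680 MJ/h

liquid 37.1→56.1 °C: 40.85 kJ/kg
vaporisation at 56.1 °C: 518 kJ/kg
vapour 56.1→186 °C: 167.57 kJ/kg
Δh = 40.85 + 518 + 167.57 = 726.42 kJ/kg
Q = ṁ·Δh = 107.3 kg/min × 726.42 kJ/kg = 77945 kJ/min
|Q| = 1299.1 kW = 4676.7 MJ/h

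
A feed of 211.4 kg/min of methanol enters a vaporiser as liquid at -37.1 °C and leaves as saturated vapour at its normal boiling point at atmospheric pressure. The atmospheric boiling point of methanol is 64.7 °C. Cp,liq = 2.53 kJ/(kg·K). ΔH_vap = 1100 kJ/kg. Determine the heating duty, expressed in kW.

Q = 4780 kW

liquid -37.1→64.7 °C: 257.55 kJ/kg
vaporisation at 64.7 °C: 1100 kJ/kg
Δh = 257.55 + 1100 = 1357.6 kJ/kg
Q = ṁ·Δh = 211.4 kg/min × 1357.6 kJ/kg = 286990 kJ/min
|Q| = 4783.1 kW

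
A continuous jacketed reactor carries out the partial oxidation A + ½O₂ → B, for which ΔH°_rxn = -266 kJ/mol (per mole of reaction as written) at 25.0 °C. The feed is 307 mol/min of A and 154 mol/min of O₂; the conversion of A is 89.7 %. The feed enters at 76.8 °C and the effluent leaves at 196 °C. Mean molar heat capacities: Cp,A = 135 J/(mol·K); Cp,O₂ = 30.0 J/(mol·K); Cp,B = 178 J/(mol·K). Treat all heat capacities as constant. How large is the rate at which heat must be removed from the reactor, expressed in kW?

Extent of reaction ξ = 0.897 × 307 = 275.38 mol/min
Reaction term: ξ·ΔH°_rxn = 275.38 × -266 = -73251 kJ/min
Sensible, feed 76.8→25 °C: -2386.2 kJ/min
Outlet flows (mol/min): A 31.621, O₂ 16.31, B 275.38
Sensible, products 25→196 °C: 9195.6 kJ/min
Q = ΔH = -66441 kJ/min = -1107.4 kW
Heat removed = 1107.4 kW

Q_out = 1110 kW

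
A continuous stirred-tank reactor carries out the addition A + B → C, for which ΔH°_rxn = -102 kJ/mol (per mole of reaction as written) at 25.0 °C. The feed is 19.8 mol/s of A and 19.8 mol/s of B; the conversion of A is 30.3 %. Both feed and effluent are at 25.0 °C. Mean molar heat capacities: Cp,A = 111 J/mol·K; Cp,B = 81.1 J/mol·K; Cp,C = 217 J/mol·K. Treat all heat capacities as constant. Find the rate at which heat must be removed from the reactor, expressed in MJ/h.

Extent of reaction ξ = 0.303 × 19.8 = 5.9994 mol/s
Reaction term: ξ·ΔH°_rxn = 5.9994 × -102 = -611.94 kJ/s
Q = ΔH = -611.94 kJ/s = -611.94 kW
Heat removed = 2203 MJ/h

Q_out = 2200 MJ/h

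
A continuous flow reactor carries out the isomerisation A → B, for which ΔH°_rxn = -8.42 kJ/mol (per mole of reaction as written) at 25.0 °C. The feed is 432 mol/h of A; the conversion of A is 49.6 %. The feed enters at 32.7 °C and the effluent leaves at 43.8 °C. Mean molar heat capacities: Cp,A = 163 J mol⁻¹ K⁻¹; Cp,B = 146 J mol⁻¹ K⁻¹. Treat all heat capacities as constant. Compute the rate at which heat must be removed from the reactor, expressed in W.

Q_out = 303 W

Extent of reaction ξ = 0.496 × 432 = 214.27 mol/h
Reaction term: ξ·ΔH°_rxn = 214.27 × -8.42 = -1804.2 kJ/h
Sensible, feed 32.7→25 °C: -542.2 kJ/h
Outlet flows (mol/h): A 217.73, B 214.27
Sensible, products 25→43.8 °C: 1255.3 kJ/h
Q = ΔH = -1091 kJ/h = -0.30306 kW
Heat removed = 303.06 W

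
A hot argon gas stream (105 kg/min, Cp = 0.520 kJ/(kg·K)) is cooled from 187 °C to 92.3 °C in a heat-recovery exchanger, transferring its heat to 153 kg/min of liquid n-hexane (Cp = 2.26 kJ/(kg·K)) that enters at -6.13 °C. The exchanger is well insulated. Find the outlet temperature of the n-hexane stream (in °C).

Heat released by hot stream: Q = 105 × 0.520 × (187 − 92.3) = 5170.6 kJ/min
Energy balance on cold side (adiabatic exchanger): Q = ṁ_c·Cp_c·(T_c,out − T_c,in)
T_c,out = -6.13 + 5170.6/(153 × 2.26) = 8.8235 °C

T_c,out = 8.82 °C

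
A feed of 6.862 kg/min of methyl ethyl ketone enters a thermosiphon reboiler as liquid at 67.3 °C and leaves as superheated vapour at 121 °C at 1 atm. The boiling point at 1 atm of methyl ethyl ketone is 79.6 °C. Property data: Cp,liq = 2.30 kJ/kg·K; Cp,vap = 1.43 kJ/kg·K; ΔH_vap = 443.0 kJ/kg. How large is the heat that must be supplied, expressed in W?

Q = 60700 W

liquid 67.3→79.6 °C: 28.29 kJ/kg
vaporisation at 79.6 °C: 443 kJ/kg
vapour 79.6→121 °C: 59.202 kJ/kg
Δh = 28.29 + 443 + 59.202 = 530.49 kJ/kg
Q = ṁ·Δh = 6.862 kg/min × 530.49 kJ/kg = 3640.2 kJ/min
|Q| = 60.671 kW = 60671 W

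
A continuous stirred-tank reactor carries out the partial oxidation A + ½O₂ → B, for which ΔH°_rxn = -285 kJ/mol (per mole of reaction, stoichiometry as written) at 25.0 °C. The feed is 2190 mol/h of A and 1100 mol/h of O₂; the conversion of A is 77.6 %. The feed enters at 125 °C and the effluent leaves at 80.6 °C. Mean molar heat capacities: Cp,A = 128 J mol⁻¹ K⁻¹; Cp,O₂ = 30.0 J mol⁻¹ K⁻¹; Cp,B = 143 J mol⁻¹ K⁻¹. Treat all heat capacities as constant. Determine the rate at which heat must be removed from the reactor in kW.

Q_out = 138 kW

Extent of reaction ξ = 0.776 × 2190 = 1699.4 mol/h
Reaction term: ξ·ΔH°_rxn = 1699.4 × -285 = -484340 kJ/h
Sensible, feed 125→25 °C: -31332 kJ/h
Outlet flows (mol/h): A 490.56, O₂ 250.28, B 1699.4
Sensible, products 25→80.6 °C: 17421 kJ/h
Q = ΔH = -498250 kJ/h = -138.4 kW
Heat removed = 138.4 kW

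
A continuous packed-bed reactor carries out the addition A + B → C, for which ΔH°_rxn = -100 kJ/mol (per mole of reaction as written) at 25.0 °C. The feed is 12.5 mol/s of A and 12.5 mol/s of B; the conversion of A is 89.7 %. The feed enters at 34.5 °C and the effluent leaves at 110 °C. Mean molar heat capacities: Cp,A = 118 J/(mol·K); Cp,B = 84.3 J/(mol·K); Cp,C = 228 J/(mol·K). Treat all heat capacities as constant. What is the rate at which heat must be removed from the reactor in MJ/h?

Extent of reaction ξ = 0.897 × 12.5 = 11.213 mol/s
Reaction term: ξ·ΔH°_rxn = 11.213 × -100 = -1121.2 kJ/s
Sensible, feed 34.5→25 °C: -24.023 kJ/s
Outlet flows (mol/s): A 1.2875, B 1.2875, C 11.213
Sensible, products 25→110 °C: 239.44 kJ/s
Q = ΔH = -905.84 kJ/s = -905.84 kW
Heat removed = 3261 MJ/h

Q_out = 3260 MJ/h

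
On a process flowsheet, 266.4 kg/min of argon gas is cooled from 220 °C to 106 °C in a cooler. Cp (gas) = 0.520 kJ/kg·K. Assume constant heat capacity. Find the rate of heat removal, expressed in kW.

Q = ṁ·Cp·ΔT = 266.4 × 0.520 × (106 − 220) = -15792 kJ/min
Converting: 15792 / 60 s = 263.2 kW

Q_c = 263 kW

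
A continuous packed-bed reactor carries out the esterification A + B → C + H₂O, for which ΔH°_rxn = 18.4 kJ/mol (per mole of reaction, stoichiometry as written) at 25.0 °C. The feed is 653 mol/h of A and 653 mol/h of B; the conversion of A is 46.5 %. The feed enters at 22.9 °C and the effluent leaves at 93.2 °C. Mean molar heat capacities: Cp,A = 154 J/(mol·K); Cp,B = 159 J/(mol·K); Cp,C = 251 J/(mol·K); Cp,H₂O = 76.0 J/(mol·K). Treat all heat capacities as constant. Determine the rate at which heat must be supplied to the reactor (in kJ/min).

Q_in = 337 kJ/min

Extent of reaction ξ = 0.465 × 653 = 303.65 mol/h
Reaction term: ξ·ΔH°_rxn = 303.65 × 18.4 = 5587.1 kJ/h
Sensible, feed 22.9→25 °C: 429.22 kJ/h
Outlet flows (mol/h): A 349.35, B 349.35, C 303.65, H₂O 303.65
Sensible, products 25→93.2 °C: 14229 kJ/h
Q = ΔH = 20246 kJ/h = 5.6238 kW
Heat supplied = 337.43 kJ/min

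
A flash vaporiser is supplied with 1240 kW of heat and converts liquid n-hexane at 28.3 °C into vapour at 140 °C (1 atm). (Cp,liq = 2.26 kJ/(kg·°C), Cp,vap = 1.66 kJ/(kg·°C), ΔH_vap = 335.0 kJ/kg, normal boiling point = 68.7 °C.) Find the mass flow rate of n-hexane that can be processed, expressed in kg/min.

Δh = 2.26×(68.7−28.3) + 335.0 + 1.66×(140−68.7) = 544.66 kJ/kg
Q = 1240 kW = 1240 kJ/s = 74400 kJ/min
ṁ = Q/Δh = 74400 / 544.66 = 136.6 kg/min

ṁ = 137 kg/min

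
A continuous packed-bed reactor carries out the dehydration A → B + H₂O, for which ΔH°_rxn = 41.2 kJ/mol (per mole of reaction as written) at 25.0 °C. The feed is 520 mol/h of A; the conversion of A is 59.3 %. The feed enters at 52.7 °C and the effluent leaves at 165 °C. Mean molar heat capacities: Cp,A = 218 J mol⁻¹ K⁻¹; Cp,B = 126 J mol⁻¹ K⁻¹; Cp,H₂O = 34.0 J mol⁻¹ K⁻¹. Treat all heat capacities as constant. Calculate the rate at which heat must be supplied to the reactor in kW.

Q_in = 6.37 kW

Extent of reaction ξ = 0.593 × 520 = 308.36 mol/h
Reaction term: ξ·ΔH°_rxn = 308.36 × 41.2 = 12704 kJ/h
Sensible, feed 52.7→25 °C: -3140.1 kJ/h
Outlet flows (mol/h): A 211.64, B 308.36, H₂O 308.36
Sensible, products 25→165 °C: 13367 kJ/h
Q = ΔH = 22931 kJ/h = 6.3697 kW
Heat supplied = 6.3697 kW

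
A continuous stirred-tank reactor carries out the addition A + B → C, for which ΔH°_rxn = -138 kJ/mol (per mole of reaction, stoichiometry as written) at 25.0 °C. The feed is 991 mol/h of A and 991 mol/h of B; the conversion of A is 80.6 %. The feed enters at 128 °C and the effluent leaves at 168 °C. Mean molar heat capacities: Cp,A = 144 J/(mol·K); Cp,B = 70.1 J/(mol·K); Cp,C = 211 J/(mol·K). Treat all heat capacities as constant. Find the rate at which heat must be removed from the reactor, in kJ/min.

Extent of reaction ξ = 0.806 × 991 = 798.75 mol/h
Reaction term: ξ·ΔH°_rxn = 798.75 × -138 = -110230 kJ/h
Sensible, feed 128→25 °C: -21854 kJ/h
Outlet flows (mol/h): A 192.25, B 192.25, C 798.75
Sensible, products 25→168 °C: 29987 kJ/h
Q = ΔH = -102090 kJ/h = -28.359 kW
Heat removed = 1701.6 kJ/min

Q_out = 1700 kJ/min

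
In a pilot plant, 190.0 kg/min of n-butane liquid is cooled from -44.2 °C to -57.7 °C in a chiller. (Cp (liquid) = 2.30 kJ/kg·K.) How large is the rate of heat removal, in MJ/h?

Q_c = 354 MJ/h

Q = ṁ·Cp·ΔT = 190.0 × 2.30 × (-57.7 − -44.2) = -5899.5 kJ/min
Converting: 5899.5 / 60 s = 98.325 kW
Cooling duty = 353.97 MJ/h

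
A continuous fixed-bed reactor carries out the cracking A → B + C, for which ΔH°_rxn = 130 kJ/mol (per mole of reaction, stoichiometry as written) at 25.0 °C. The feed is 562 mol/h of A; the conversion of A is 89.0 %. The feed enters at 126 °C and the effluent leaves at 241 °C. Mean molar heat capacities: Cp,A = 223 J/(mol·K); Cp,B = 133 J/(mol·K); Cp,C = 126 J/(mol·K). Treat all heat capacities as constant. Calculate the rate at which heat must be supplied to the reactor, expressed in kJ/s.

Extent of reaction ξ = 0.890 × 562 = 500.18 mol/h
Reaction term: ξ·ΔH°_rxn = 500.18 × 130 = 65023 kJ/h
Sensible, feed 126→25 °C: -12658 kJ/h
Outlet flows (mol/h): A 61.82, B 500.18, C 500.18
Sensible, products 25→241 °C: 30960 kJ/h
Q = ΔH = 83325 kJ/h = 23.146 kW
Heat supplied = 23.146 kJ/s

Q_in = 23.1 kJ/s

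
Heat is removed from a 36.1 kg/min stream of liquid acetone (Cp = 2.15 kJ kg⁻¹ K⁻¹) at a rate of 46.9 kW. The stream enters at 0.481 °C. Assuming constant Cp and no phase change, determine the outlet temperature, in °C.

T_out = -35.8 °C

Q = 46.9 kW = 2814 kJ/min
ΔT = Q/(ṁ·Cp) = 2814/(36.1×2.15) = 36.256 K
T_out = 0.481 − 36.256 = -35.775 °C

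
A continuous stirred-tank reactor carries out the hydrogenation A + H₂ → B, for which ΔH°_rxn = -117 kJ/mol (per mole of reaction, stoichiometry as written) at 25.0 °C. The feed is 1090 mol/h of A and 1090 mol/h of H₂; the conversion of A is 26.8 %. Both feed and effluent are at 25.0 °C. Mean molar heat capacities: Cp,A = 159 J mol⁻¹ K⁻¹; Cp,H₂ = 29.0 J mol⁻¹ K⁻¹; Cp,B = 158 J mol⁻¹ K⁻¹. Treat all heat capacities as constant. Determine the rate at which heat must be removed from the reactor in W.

Q_out = 9490 W

Extent of reaction ξ = 0.268 × 1090 = 292.12 mol/h
Reaction term: ξ·ΔH°_rxn = 292.12 × -117 = -34178 kJ/h
Q = ΔH = -34178 kJ/h = -9.4939 kW
Heat removed = 9493.9 W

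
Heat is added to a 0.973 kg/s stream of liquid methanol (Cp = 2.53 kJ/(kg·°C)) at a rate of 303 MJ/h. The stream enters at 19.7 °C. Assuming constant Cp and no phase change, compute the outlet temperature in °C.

Q = 303 MJ/h = 84.167 kJ/s
ΔT = Q/(ṁ·Cp) = 84.167/(0.973×2.53) = 34.191 K
T_out = 19.7 + 34.191 = 53.891 °C

T_out = 53.9 °C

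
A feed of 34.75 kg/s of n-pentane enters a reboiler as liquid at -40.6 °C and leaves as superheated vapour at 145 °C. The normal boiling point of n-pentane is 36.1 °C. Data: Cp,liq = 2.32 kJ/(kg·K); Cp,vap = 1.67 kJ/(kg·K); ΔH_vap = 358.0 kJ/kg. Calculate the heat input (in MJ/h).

Q = 89800 MJ/h

liquid -40.6→36.1 °C: 177.94 kJ/kg
vaporisation at 36.1 °C: 358 kJ/kg
vapour 36.1→145 °C: 181.86 kJ/kg
Δh = 177.94 + 358 + 181.86 = 717.81 kJ/kg
Q = ṁ·Δh = 34.75 kg/s × 717.81 kJ/kg = 24944 kJ/s
|Q| = 24944 kW = 89798 MJ/h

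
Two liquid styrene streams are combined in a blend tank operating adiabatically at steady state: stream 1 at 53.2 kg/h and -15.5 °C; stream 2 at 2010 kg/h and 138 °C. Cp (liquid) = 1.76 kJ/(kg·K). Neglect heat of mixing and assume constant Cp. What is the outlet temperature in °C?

Adiabatic, steady state ⇒ Σ ṁᵢCp,ᵢ(T_out − Tᵢ) = 0
T_out = Σ ṁᵢCp,ᵢTᵢ / Σ ṁᵢCp,ᵢ
      = 486740 / 3631.2 = 134.04 °C

T_out = 134 °C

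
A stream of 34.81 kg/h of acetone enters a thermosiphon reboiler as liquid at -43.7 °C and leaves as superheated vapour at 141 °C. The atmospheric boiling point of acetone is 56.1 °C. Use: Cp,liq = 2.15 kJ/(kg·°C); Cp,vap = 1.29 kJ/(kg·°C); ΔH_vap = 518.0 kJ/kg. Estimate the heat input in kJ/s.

liquid -43.7→56.1 °C: 214.57 kJ/kg
vaporisation at 56.1 °C: 518 kJ/kg
vapour 56.1→141 °C: 109.52 kJ/kg
Δh = 214.57 + 518 + 109.52 = 842.09 kJ/kg
Q = ṁ·Δh = 34.81 kg/h × 842.09 kJ/kg = 29313 kJ/h
|Q| = 8.1426 kW

Q = 8.14 kJ/s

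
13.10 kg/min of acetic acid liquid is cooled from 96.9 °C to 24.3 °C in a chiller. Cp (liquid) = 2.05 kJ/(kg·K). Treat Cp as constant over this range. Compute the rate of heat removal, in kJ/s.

Q_c = 32.5 kJ/s

Q = ṁ·Cp·ΔT = 13.10 × 2.05 × (24.3 − 96.9) = -1949.7 kJ/min
Converting: 1949.7 / 60 s = 32.495 kW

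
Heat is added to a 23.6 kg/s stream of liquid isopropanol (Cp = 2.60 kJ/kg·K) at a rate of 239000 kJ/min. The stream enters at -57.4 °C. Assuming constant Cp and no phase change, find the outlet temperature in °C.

T_out = 7.52 °C

Q = 239000 kJ/min = 3983.3 kJ/s
ΔT = Q/(ṁ·Cp) = 3983.3/(23.6×2.60) = 64.917 K
T_out = -57.4 + 64.917 = 7.5174 °C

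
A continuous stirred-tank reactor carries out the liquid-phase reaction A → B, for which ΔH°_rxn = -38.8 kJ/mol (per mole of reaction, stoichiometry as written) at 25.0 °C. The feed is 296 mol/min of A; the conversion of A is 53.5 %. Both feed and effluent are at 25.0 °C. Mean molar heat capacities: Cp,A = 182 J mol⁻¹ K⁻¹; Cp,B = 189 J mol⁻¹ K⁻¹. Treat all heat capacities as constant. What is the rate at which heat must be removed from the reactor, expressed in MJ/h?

Q_out = 369 MJ/h

Extent of reaction ξ = 0.535 × 296 = 158.36 mol/min
Reaction term: ξ·ΔH°_rxn = 158.36 × -38.8 = -6144.4 kJ/min
Q = ΔH = -6144.4 kJ/min = -102.41 kW
Heat removed = 368.66 MJ/h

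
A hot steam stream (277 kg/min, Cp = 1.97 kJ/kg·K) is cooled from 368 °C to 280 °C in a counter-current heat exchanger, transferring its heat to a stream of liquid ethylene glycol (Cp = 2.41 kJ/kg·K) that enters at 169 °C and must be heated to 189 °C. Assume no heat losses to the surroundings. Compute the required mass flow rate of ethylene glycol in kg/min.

ṁ_c = 996 kg/min

Heat released by hot stream: Q = 277 × 1.97 × (368 − 280) = 48021 kJ/min
Energy balance on cold side (adiabatic exchanger): Q = ṁ_c·Cp_c·(T_c,out − T_c,in)
ṁ_c = 48021 / [2.41 × (189 − 169)] = 996.28 kg/min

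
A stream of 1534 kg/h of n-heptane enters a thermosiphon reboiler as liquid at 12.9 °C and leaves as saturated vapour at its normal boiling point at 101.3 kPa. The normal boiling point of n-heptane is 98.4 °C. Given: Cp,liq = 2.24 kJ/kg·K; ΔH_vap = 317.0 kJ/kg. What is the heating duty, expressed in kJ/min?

Q = 13000 kJ/min

liquid 12.9→98.4 °C: 191.52 kJ/kg
vaporisation at 98.4 °C: 317 kJ/kg
Δh = 191.52 + 317 = 508.52 kJ/kg
Q = ṁ·Δh = 1534 kg/h × 508.52 kJ/kg = 780070 kJ/h
|Q| = 216.69 kW = 13001 kJ/min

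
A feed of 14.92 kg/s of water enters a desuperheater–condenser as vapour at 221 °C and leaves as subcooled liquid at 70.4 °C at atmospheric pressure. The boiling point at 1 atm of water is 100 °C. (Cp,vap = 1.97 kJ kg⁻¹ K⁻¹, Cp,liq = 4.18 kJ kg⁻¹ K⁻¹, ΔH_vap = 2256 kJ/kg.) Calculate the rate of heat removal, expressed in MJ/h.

vapour 221→100 °C: -238.37 kJ/kg
condensation at 100 °C: -2256 kJ/kg
liquid 100→70.4 °C: -123.73 kJ/kg
Δh = -238.37 + -2256 + -123.73 = -2618.1 kJ/kg
Q = ṁ·Δh = 14.92 kg/s × -2618.1 kJ/kg = -39062 kJ/s
|Q| = 39062 kW = 140620 MJ/h

Q_c = 141000 MJ/h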